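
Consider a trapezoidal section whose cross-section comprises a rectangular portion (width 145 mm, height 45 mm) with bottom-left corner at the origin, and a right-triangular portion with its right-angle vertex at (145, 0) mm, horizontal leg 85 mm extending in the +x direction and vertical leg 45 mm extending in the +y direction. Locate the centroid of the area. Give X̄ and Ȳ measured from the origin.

rectangular portion: A = 145 × 45 = 6525.00, centroid at (72.50, 22.50).
triangular portion: A = ½·85·45 = 1912.50, centroid at (173.33, 15.00).
ΣA = 8437.50 mm², ΣAX̄ = 804562.50 mm³, ΣAȲ = 175500.00 mm³.
X̄ = 804562.50/8437.50 = 95.36 mm; Ȳ = 175500.00/8437.50 = 20.80 mm.

X̄ = 95.36 mm, Ȳ = 20.80 mm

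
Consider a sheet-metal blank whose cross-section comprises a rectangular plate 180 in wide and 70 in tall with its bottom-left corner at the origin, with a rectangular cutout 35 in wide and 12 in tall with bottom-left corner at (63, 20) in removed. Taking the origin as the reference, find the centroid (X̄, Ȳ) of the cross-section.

X̄ = 90.33 in, Ȳ = 35.31 in

plate: A = 180 × 70 = 12600.00, centroid at (90.00, 35.00).
hole: A = −(35 × 12) = -420.00, centroid at (80.50, 26.00).
ΣA = 12180.00 in²
ΣAX̄ = (12600.00)(90.00) + (-420.00)(80.50) = 1100190.00 in³
ΣAȲ = (12600.00)(35.00) + (-420.00)(26.00) = 430080.00 in³
X̄ = 1100190.00 / 12180.00 = 90.33 in
Ȳ = 430080.00 / 12180.00 = 35.31 in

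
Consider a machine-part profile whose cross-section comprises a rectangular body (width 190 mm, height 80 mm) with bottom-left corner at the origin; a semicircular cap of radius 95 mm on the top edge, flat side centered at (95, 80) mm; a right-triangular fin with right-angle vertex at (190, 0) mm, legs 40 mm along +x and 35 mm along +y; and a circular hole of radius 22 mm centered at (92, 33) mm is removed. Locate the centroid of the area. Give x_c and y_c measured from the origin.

Part | A | x̄ᵢ | ȳᵢ | A·x̄ᵢ | A·ȳᵢ
rectangular body | 15200.00 | 95.00 | 40.00 | 1444000.00 | 608000.00
semicircular top | 14176.44 | 95.00 | 120.32 | 1346761.50 | 1705698.28
triangular fin | 700.00 | 203.33 | 11.67 | 142333.33 | 8166.67
hole | -1520.53 | 92.00 | 33.00 | -139888.84 | -50177.52
Σ | 28555.91 |  |  | 2793206.00 | 2271687.43
x_c = 2793206.00 / 28555.91 = 97.82 mm
y_c = 2271687.43 / 28555.91 = 79.55 mm

x_c = 97.82 mm, y_c = 79.55 mm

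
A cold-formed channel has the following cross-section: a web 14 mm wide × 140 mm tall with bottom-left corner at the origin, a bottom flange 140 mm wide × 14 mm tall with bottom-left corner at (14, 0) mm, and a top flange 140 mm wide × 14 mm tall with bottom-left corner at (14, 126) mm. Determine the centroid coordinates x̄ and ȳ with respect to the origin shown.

Part | A | x̄ᵢ | ȳᵢ | A·x̄ᵢ | A·ȳᵢ
web | 1960.00 | 7.00 | 70.00 | 13720.00 | 137200.00
bottom flange | 1960.00 | 84.00 | 7.00 | 164640.00 | 13720.00
top flange | 1960.00 | 84.00 | 133.00 | 164640.00 | 260680.00
Σ | 5880.00 |  |  | 343000.00 | 411600.00
x̄ = 343000.00 / 5880.00 = 58.33 mm
ȳ = 411600.00 / 5880.00 = 70.00 mm

x̄ = 58.33 mm, ȳ = 70.00 mm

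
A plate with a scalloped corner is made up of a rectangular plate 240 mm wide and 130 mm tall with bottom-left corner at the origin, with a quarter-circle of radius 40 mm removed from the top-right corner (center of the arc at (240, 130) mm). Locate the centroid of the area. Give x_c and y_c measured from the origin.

Part | A | x̄ᵢ | ȳᵢ | A·x̄ᵢ | A·ȳᵢ
plate | 31200.00 | 120.00 | 65.00 | 3744000.00 | 2028000.00
removed quarter-circle | -1256.64 | 223.02 | 113.02 | -280259.56 | -142029.48
Σ | 29943.36 |  |  | 3463740.44 | 1885970.52
x_c = 3463740.44 / 29943.36 = 115.68 mm
y_c = 1885970.52 / 29943.36 = 62.98 mm

x_c = 115.68 mm, y_c = 62.98 mm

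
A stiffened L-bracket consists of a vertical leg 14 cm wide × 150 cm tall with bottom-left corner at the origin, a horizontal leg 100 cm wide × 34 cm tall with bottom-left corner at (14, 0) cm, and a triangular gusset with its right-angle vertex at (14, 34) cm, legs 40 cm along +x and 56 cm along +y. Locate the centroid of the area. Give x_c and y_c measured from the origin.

vertical leg: A = 14 × 150 = 2100.00, centroid at (7.00, 75.00).
horizontal leg: A = 100 × 34 = 3400.00, centroid at (64.00, 17.00).
gusset: A = ½·40·56 = 1120.00, centroid at (27.33, 52.67).
ΣA = 6620.00 cm², ΣAx_c = 262913.33 cm³, ΣAy_c = 274286.67 cm³.
x_c = 262913.33/6620.00 = 39.72 cm; y_c = 274286.67/6620.00 = 41.43 cm.

x_c = 39.72 cm, y_c = 41.43 cm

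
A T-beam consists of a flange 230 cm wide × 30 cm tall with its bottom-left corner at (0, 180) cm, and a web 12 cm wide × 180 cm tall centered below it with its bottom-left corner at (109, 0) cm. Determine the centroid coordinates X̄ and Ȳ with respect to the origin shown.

web: A = 12 × 180 = 2160.00, centroid at (115.00, 90.00).
flange: A = 230 × 30 = 6900.00, centroid at (115.00, 195.00).
ΣA = 9060.00 cm², ΣAX̄ = 1041900.00 cm³, ΣAȲ = 1539900.00 cm³.
X̄ = 1041900.00/9060.00 = 115.00 cm; Ȳ = 1539900.00/9060.00 = 169.97 cm.

X̄ = 115.00 cm, Ȳ = 169.97 cm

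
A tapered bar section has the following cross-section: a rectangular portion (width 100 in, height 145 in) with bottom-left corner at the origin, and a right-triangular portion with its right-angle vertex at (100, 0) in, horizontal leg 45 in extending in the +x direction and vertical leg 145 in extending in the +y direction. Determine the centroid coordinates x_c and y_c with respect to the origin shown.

x_c = 61.94 in, y_c = 68.06 in

Part | A | x̄ᵢ | ȳᵢ | A·x̄ᵢ | A·ȳᵢ
rectangular portion | 14500.00 | 50.00 | 72.50 | 725000.00 | 1051250.00
triangular portion | 3262.50 | 115.00 | 48.33 | 375187.50 | 157687.50
Σ | 17762.50 |  |  | 1100187.50 | 1208937.50
x_c = 1100187.50 / 17762.50 = 61.94 in
y_c = 1208937.50 / 17762.50 = 68.06 in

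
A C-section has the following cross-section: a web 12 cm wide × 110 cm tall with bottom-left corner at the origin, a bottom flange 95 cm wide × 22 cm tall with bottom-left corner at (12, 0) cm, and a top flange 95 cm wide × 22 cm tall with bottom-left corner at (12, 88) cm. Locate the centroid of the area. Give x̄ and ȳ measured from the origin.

web: A = 12 × 110 = 1320.00, centroid at (6.00, 55.00).
bottom flange: A = 95 × 22 = 2090.00, centroid at (59.50, 11.00).
top flange: A = 95 × 22 = 2090.00, centroid at (59.50, 99.00).
ΣA = 5500.00 cm², ΣAx̄ = 256630.00 cm³, ΣAȳ = 302500.00 cm³.
x̄ = 256630.00/5500.00 = 46.66 cm; ȳ = 302500.00/5500.00 = 55.00 cm.

x̄ = 46.66 cm, ȳ = 55.00 cm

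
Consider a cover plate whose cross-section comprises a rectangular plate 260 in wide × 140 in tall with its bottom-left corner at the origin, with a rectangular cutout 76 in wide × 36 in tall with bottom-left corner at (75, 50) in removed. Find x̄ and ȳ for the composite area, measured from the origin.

x̄ = 131.38 in, ȳ = 70.16 in

Part | A | x̄ᵢ | ȳᵢ | A·x̄ᵢ | A·ȳᵢ
plate | 36400.00 | 130.00 | 70.00 | 4732000.00 | 2548000.00
hole | -2736.00 | 113.00 | 68.00 | -309168.00 | -186048.00
Σ | 33664.00 |  |  | 4422832.00 | 2361952.00
x̄ = 4422832.00 / 33664.00 = 131.38 in
ȳ = 2361952.00 / 33664.00 = 70.16 in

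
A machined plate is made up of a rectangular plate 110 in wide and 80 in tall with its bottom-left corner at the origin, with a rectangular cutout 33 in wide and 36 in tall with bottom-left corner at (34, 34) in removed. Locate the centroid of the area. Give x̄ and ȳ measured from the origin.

Part | A | x̄ᵢ | ȳᵢ | A·x̄ᵢ | A·ȳᵢ
plate | 8800.00 | 55.00 | 40.00 | 484000.00 | 352000.00
hole | -1188.00 | 50.50 | 52.00 | -59994.00 | -61776.00
Σ | 7612.00 |  |  | 424006.00 | 290224.00
x̄ = 424006.00 / 7612.00 = 55.70 in
ȳ = 290224.00 / 7612.00 = 38.13 in

x̄ = 55.70 in, ȳ = 38.13 in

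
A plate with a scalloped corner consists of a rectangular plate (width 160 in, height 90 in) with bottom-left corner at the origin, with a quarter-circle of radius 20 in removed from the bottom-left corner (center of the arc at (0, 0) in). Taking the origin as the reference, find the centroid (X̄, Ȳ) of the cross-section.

Part | A | x̄ᵢ | ȳᵢ | A·x̄ᵢ | A·ȳᵢ
plate | 14400.00 | 80.00 | 45.00 | 1152000.00 | 648000.00
removed quarter-circle | -314.16 | 8.49 | 8.49 | -2666.67 | -2666.67
Σ | 14085.84 |  |  | 1149333.33 | 645333.33
X̄ = 1149333.33 / 14085.84 = 81.59 in
Ȳ = 645333.33 / 14085.84 = 45.81 in

X̄ = 81.59 in, Ȳ = 45.81 in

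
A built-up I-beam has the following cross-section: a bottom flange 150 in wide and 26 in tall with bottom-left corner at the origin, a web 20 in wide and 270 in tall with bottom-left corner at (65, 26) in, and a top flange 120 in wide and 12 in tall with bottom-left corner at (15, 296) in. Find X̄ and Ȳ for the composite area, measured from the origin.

Part | A | x̄ᵢ | ȳᵢ | A·x̄ᵢ | A·ȳᵢ
bottom flange | 3900.00 | 75.00 | 13.00 | 292500.00 | 50700.00
web | 5400.00 | 75.00 | 161.00 | 405000.00 | 869400.00
top flange | 1440.00 | 75.00 | 302.00 | 108000.00 | 434880.00
Σ | 10740.00 |  |  | 805500.00 | 1354980.00
X̄ = 805500.00 / 10740.00 = 75.00 in
Ȳ = 1354980.00 / 10740.00 = 126.16 in

X̄ = 75.00 in, Ȳ = 126.16 in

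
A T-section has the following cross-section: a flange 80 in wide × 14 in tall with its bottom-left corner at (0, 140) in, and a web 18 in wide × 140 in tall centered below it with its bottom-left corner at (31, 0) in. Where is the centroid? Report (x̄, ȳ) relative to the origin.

x̄ = 40.00 in, ȳ = 93.69 in

web: A = 18 × 140 = 2520.00, centroid at (40.00, 70.00).
flange: A = 80 × 14 = 1120.00, centroid at (40.00, 147.00).
ΣA = 3640.00 in², ΣAx̄ = 145600.00 in³, ΣAȳ = 341040.00 in³.
x̄ = 145600.00/3640.00 = 40.00 in; ȳ = 341040.00/3640.00 = 93.69 in.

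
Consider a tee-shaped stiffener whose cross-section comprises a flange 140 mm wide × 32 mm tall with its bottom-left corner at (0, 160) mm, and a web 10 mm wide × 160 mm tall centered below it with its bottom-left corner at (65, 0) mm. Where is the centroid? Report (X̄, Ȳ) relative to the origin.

X̄ = 70.00 mm, Ȳ = 150.74 mm

web: A = 10 × 160 = 1600.00, centroid at (70.00, 80.00).
flange: A = 140 × 32 = 4480.00, centroid at (70.00, 176.00).
ΣA = 6080.00 mm²
ΣAX̄ = (1600.00)(70.00) + (4480.00)(70.00) = 425600.00 mm³
ΣAȲ = (1600.00)(80.00) + (4480.00)(176.00) = 916480.00 mm³
X̄ = 425600.00 / 6080.00 = 70.00 mm
Ȳ = 916480.00 / 6080.00 = 150.74 mm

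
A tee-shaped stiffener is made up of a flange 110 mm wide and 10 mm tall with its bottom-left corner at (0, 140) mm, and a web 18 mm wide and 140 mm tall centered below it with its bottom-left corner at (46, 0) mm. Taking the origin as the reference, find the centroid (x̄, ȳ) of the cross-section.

web: A = 18 × 140 = 2520.00, centroid at (55.00, 70.00).
flange: A = 110 × 10 = 1100.00, centroid at (55.00, 145.00).
ΣA = 3620.00 mm²
ΣAx̄ = (2520.00)(55.00) + (1100.00)(55.00) = 199100.00 mm³
ΣAȳ = (2520.00)(70.00) + (1100.00)(145.00) = 335900.00 mm³
x̄ = 199100.00 / 3620.00 = 55.00 mm
ȳ = 335900.00 / 3620.00 = 92.79 mm

x̄ = 55.00 mm, ȳ = 92.79 mm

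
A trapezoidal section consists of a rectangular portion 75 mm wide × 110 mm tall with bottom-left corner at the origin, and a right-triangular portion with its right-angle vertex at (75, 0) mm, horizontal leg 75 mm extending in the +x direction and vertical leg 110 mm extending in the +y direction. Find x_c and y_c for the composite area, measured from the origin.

x_c = 58.33 mm, y_c = 48.89 mm

rectangular portion: A = 75 × 110 = 8250.00, centroid at (37.50, 55.00).
triangular portion: A = ½·75·110 = 4125.00, centroid at (100.00, 36.67).
ΣA = 12375.00 mm²
ΣAx_c = (8250.00)(37.50) + (4125.00)(100.00) = 721875.00 mm³
ΣAy_c = (8250.00)(55.00) + (4125.00)(36.67) = 605000.00 mm³
x_c = 721875.00 / 12375.00 = 58.33 mm
y_c = 605000.00 / 12375.00 = 48.89 mm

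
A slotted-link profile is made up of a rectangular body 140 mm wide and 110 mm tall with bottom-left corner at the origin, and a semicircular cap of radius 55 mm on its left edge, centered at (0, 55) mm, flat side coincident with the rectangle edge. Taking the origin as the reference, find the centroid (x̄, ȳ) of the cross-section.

x̄ = 47.99 mm, ȳ = 55.00 mm

rectangular body: A = 140 × 110 = 15400.00, centroid at (70.00, 55.00).
semicircular end: A = ½π·55² = 4751.66, centroid at (-23.34, 55.00).
ΣA = 20151.66 mm², ΣAx̄ = 967083.33 mm³, ΣAȳ = 1108341.24 mm³.
x̄ = 967083.33/20151.66 = 47.99 mm; ȳ = 1108341.24/20151.66 = 55.00 mm.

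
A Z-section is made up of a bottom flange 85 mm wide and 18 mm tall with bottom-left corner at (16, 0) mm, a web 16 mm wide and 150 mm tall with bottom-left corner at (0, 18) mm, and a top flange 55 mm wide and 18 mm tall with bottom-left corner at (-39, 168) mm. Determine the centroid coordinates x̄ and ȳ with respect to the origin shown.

bottom flange: A = 85 × 18 = 1530.00, centroid at (58.50, 9.00).
web: A = 16 × 150 = 2400.00, centroid at (8.00, 93.00).
top flange: A = 55 × 18 = 990.00, centroid at (-11.50, 177.00).
ΣA = 4920.00 mm², ΣAx̄ = 97320.00 mm³, ΣAȳ = 412200.00 mm³.
x̄ = 97320.00/4920.00 = 19.78 mm; ȳ = 412200.00/4920.00 = 83.78 mm.

x̄ = 19.78 mm, ȳ = 83.78 mm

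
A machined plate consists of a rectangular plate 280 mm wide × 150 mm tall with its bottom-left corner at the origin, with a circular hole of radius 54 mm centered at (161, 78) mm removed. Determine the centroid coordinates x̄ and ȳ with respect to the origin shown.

Part | A | x̄ᵢ | ȳᵢ | A·x̄ᵢ | A·ȳᵢ
plate | 42000.00 | 140.00 | 75.00 | 5880000.00 | 3150000.00
hole | -9160.88 | 161.00 | 78.00 | -1474902.35 | -714548.97
Σ | 32839.12 |  |  | 4405097.65 | 2435451.03
x̄ = 4405097.65 / 32839.12 = 134.14 mm
ȳ = 2435451.03 / 32839.12 = 74.16 mm

x̄ = 134.14 mm, ȳ = 74.16 mm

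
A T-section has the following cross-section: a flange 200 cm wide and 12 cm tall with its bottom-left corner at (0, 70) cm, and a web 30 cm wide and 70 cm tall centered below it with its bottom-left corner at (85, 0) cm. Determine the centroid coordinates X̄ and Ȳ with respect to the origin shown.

X̄ = 100.00 cm, Ȳ = 56.87 cm

web: A = 30 × 70 = 2100.00, centroid at (100.00, 35.00).
flange: A = 200 × 12 = 2400.00, centroid at (100.00, 76.00).
ΣA = 4500.00 cm²
ΣAX̄ = (2100.00)(100.00) + (2400.00)(100.00) = 450000.00 cm³
ΣAȲ = (2100.00)(35.00) + (2400.00)(76.00) = 255900.00 cm³
X̄ = 450000.00 / 4500.00 = 100.00 cm
Ȳ = 255900.00 / 4500.00 = 56.87 cm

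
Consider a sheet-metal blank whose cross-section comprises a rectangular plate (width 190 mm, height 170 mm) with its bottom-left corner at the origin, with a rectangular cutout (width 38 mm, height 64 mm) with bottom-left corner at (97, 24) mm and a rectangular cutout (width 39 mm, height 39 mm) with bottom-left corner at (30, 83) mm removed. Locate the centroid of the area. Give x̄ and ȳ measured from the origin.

x̄ = 95.64 mm, ȳ = 86.55 mm

Part | A | x̄ᵢ | ȳᵢ | A·x̄ᵢ | A·ȳᵢ
plate | 32300.00 | 95.00 | 85.00 | 3068500.00 | 2745500.00
hole 1 | -2432.00 | 116.00 | 56.00 | -282112.00 | -136192.00
hole 2 | -1521.00 | 49.50 | 102.50 | -75289.50 | -155902.50
Σ | 28347.00 |  |  | 2711098.50 | 2453405.50
x̄ = 2711098.50 / 28347.00 = 95.64 mm
ȳ = 2453405.50 / 28347.00 = 86.55 mm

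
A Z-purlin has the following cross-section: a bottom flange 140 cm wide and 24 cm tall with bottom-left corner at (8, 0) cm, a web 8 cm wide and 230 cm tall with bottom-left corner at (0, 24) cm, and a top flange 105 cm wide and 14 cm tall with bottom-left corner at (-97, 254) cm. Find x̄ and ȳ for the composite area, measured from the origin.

x̄ = 30.59 cm, ȳ = 101.91 cm

Part | A | x̄ᵢ | ȳᵢ | A·x̄ᵢ | A·ȳᵢ
bottom flange | 3360.00 | 78.00 | 12.00 | 262080.00 | 40320.00
web | 1840.00 | 4.00 | 139.00 | 7360.00 | 255760.00
top flange | 1470.00 | -44.50 | 261.00 | -65415.00 | 383670.00
Σ | 6670.00 |  |  | 204025.00 | 679750.00
x̄ = 204025.00 / 6670.00 = 30.59 cm
ȳ = 679750.00 / 6670.00 = 101.91 cm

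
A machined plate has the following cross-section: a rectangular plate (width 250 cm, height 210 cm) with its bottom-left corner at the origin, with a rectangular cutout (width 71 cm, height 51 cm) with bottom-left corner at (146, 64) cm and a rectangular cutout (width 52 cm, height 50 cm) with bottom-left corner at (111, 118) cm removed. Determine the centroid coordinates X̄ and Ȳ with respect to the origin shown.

X̄ = 119.91 cm, Ȳ = 104.08 cm

Part | A | x̄ᵢ | ȳᵢ | A·x̄ᵢ | A·ȳᵢ
plate | 52500.00 | 125.00 | 105.00 | 6562500.00 | 5512500.00
hole 1 | -3621.00 | 181.50 | 89.50 | -657211.50 | -324079.50
hole 2 | -2600.00 | 137.00 | 143.00 | -356200.00 | -371800.00
Σ | 46279.00 |  |  | 5549088.50 | 4816620.50
X̄ = 5549088.50 / 46279.00 = 119.91 cm
Ȳ = 4816620.50 / 46279.00 = 104.08 cm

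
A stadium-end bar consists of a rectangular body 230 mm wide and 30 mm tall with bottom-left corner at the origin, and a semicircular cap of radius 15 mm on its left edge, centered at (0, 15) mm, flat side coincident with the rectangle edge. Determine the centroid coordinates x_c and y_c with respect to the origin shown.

rectangular body: A = 230 × 30 = 6900.00, centroid at (115.00, 15.00).
semicircular end: A = ½π·15² = 353.43, centroid at (-6.37, 15.00).
ΣA = 7253.43 mm², ΣAx_c = 791250.00 mm³, ΣAy_c = 108801.44 mm³.
x_c = 791250.00/7253.43 = 109.09 mm; y_c = 108801.44/7253.43 = 15.00 mm.

x_c = 109.09 mm, y_c = 15.00 mm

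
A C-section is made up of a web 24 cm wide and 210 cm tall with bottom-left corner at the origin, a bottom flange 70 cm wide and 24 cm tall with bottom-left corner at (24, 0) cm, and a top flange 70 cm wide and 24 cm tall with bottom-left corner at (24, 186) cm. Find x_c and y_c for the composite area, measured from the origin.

x_c = 30.80 cm, y_c = 105.00 cm

web: A = 24 × 210 = 5040.00, centroid at (12.00, 105.00).
bottom flange: A = 70 × 24 = 1680.00, centroid at (59.00, 12.00).
top flange: A = 70 × 24 = 1680.00, centroid at (59.00, 198.00).
ΣA = 8400.00 cm², ΣAx_c = 258720.00 cm³, ΣAy_c = 882000.00 cm³.
x_c = 258720.00/8400.00 = 30.80 cm; y_c = 882000.00/8400.00 = 105.00 cm.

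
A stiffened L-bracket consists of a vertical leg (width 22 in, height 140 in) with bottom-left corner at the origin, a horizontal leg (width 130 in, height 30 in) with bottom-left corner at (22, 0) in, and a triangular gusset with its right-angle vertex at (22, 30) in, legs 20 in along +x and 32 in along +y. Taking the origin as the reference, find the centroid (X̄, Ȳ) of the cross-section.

vertical leg: A = 22 × 140 = 3080.00, centroid at (11.00, 70.00).
horizontal leg: A = 130 × 30 = 3900.00, centroid at (87.00, 15.00).
gusset: A = ½·20·32 = 320.00, centroid at (28.67, 40.67).
ΣA = 7300.00 in², ΣAX̄ = 382353.33 in³, ΣAȲ = 287113.33 in³.
X̄ = 382353.33/7300.00 = 52.38 in; Ȳ = 287113.33/7300.00 = 39.33 in.

X̄ = 52.38 in, Ȳ = 39.33 in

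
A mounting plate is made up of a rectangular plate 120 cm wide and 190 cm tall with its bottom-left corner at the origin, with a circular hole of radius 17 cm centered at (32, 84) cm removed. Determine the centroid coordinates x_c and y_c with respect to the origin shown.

x_c = 61.16 cm, y_c = 95.46 cm

plate: A = 120 × 190 = 22800.00, centroid at (60.00, 95.00).
hole: A = −π·17² = -907.92, centroid at (32.00, 84.00).
ΣA = 21892.08 cm²
ΣAx_c = (22800.00)(60.00) + (-907.92)(32.00) = 1338946.55 cm³
ΣAy_c = (22800.00)(95.00) + (-907.92)(84.00) = 2089734.70 cm³
x_c = 1338946.55 / 21892.08 = 61.16 cm
y_c = 2089734.70 / 21892.08 = 95.46 cm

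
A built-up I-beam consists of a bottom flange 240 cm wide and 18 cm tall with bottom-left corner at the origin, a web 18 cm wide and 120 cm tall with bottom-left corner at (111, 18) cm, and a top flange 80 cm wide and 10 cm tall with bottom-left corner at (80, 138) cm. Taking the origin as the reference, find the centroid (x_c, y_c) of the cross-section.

Part | A | x̄ᵢ | ȳᵢ | A·x̄ᵢ | A·ȳᵢ
bottom flange | 4320.00 | 120.00 | 9.00 | 518400.00 | 38880.00
web | 2160.00 | 120.00 | 78.00 | 259200.00 | 168480.00
top flange | 800.00 | 120.00 | 143.00 | 96000.00 | 114400.00
Σ | 7280.00 |  |  | 873600.00 | 321760.00
x_c = 873600.00 / 7280.00 = 120.00 cm
y_c = 321760.00 / 7280.00 = 44.20 cm

x_c = 120.00 cm, y_c = 44.20 cm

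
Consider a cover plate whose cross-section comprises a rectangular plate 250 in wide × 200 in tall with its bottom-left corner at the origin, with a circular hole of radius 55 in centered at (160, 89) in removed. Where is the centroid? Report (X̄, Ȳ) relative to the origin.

X̄ = 116.79 in, Ȳ = 102.58 in

plate: A = 250 × 200 = 50000.00, centroid at (125.00, 100.00).
hole: A = −π·55² = -9503.32, centroid at (160.00, 89.00).
ΣA = 40496.68 in²
ΣAX̄ = (50000.00)(125.00) + (-9503.32)(160.00) = 4729469.16 in³
ΣAȲ = (50000.00)(100.00) + (-9503.32)(89.00) = 4154204.72 in³
X̄ = 4729469.16 / 40496.68 = 116.79 in
Ȳ = 4154204.72 / 40496.68 = 102.58 in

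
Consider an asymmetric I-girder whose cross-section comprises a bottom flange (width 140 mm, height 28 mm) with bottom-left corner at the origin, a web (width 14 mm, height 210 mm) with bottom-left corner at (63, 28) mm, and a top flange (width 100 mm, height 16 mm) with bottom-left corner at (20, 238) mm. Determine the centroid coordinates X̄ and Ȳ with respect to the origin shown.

bottom flange: A = 140 × 28 = 3920.00, centroid at (70.00, 14.00).
web: A = 14 × 210 = 2940.00, centroid at (70.00, 133.00).
top flange: A = 100 × 16 = 1600.00, centroid at (70.00, 246.00).
ΣA = 8460.00 mm², ΣAX̄ = 592200.00 mm³, ΣAȲ = 839500.00 mm³.
X̄ = 592200.00/8460.00 = 70.00 mm; Ȳ = 839500.00/8460.00 = 99.23 mm.

X̄ = 70.00 mm, Ȳ = 99.23 mm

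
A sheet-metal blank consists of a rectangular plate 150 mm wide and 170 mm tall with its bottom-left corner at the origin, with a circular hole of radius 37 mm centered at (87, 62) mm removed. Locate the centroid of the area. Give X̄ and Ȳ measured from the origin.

plate: A = 150 × 170 = 25500.00, centroid at (75.00, 85.00).
hole: A = −π·37² = -4300.84, centroid at (87.00, 62.00).
ΣA = 21199.16 mm², ΣAX̄ = 1538326.89 mm³, ΣAȲ = 1900847.90 mm³.
X̄ = 1538326.89/21199.16 = 72.57 mm; Ȳ = 1900847.90/21199.16 = 89.67 mm.

X̄ = 72.57 mm, Ȳ = 89.67 mm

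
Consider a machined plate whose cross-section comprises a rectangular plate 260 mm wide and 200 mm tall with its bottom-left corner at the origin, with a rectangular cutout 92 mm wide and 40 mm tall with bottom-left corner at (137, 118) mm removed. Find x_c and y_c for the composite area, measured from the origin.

plate: A = 260 × 200 = 52000.00, centroid at (130.00, 100.00).
hole: A = −(92 × 40) = -3680.00, centroid at (183.00, 138.00).
ΣA = 48320.00 mm²
ΣAx_c = (52000.00)(130.00) + (-3680.00)(183.00) = 6086560.00 mm³
ΣAy_c = (52000.00)(100.00) + (-3680.00)(138.00) = 4692160.00 mm³
x_c = 6086560.00 / 48320.00 = 125.96 mm
y_c = 4692160.00 / 48320.00 = 97.11 mm

x_c = 125.96 mm, y_c = 97.11 mm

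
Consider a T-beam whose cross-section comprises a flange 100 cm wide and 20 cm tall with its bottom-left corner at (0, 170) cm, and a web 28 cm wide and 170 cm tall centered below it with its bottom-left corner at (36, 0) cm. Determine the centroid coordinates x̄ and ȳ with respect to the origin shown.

x̄ = 50.00 cm, ȳ = 113.11 cm

web: A = 28 × 170 = 4760.00, centroid at (50.00, 85.00).
flange: A = 100 × 20 = 2000.00, centroid at (50.00, 180.00).
ΣA = 6760.00 cm², ΣAx̄ = 338000.00 cm³, ΣAȳ = 764600.00 cm³.
x̄ = 338000.00/6760.00 = 50.00 cm; ȳ = 764600.00/6760.00 = 113.11 cm.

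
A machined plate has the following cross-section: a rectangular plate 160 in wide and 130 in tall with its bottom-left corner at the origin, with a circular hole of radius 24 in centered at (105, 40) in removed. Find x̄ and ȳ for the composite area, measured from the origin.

Part | A | x̄ᵢ | ȳᵢ | A·x̄ᵢ | A·ȳᵢ
plate | 20800.00 | 80.00 | 65.00 | 1664000.00 | 1352000.00
hole | -1809.56 | 105.00 | 40.00 | -190003.52 | -72382.29
Σ | 18990.44 |  |  | 1473996.48 | 1279617.71
x̄ = 1473996.48 / 18990.44 = 77.62 in
ȳ = 1279617.71 / 18990.44 = 67.38 in

x̄ = 77.62 in, ȳ = 67.38 in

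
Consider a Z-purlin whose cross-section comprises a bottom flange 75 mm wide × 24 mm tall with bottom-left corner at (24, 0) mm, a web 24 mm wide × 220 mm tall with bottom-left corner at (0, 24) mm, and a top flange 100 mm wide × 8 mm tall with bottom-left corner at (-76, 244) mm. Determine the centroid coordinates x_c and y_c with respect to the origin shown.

x_c = 19.45 mm, y_c = 117.71 mm

bottom flange: A = 75 × 24 = 1800.00, centroid at (61.50, 12.00).
web: A = 24 × 220 = 5280.00, centroid at (12.00, 134.00).
top flange: A = 100 × 8 = 800.00, centroid at (-26.00, 248.00).
ΣA = 7880.00 mm², ΣAx_c = 153260.00 mm³, ΣAy_c = 927520.00 mm³.
x_c = 153260.00/7880.00 = 19.45 mm; y_c = 927520.00/7880.00 = 117.71 mm.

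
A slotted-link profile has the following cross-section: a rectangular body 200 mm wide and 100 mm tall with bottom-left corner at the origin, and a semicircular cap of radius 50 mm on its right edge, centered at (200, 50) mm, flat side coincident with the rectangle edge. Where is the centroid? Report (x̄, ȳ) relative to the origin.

rectangular body: A = 200 × 100 = 20000.00, centroid at (100.00, 50.00).
semicircular end: A = ½π·50² = 3926.99, centroid at (221.22, 50.00).
ΣA = 23926.99 mm²
ΣAx̄ = (20000.00)(100.00) + (3926.99)(221.22) = 2868731.50 mm³
ΣAȳ = (20000.00)(50.00) + (3926.99)(50.00) = 1196349.54 mm³
x̄ = 2868731.50 / 23926.99 = 119.90 mm
ȳ = 1196349.54 / 23926.99 = 50.00 mm

x̄ = 119.90 mm, ȳ = 50.00 mm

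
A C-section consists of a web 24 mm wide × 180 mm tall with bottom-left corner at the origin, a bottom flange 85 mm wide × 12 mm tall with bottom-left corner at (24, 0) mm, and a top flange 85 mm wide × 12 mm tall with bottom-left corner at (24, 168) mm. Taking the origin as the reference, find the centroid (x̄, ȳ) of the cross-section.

web: A = 24 × 180 = 4320.00, centroid at (12.00, 90.00).
bottom flange: A = 85 × 12 = 1020.00, centroid at (66.50, 6.00).
top flange: A = 85 × 12 = 1020.00, centroid at (66.50, 174.00).
ΣA = 6360.00 mm², ΣAx̄ = 187500.00 mm³, ΣAȳ = 572400.00 mm³.
x̄ = 187500.00/6360.00 = 29.48 mm; ȳ = 572400.00/6360.00 = 90.00 mm.

x̄ = 29.48 mm, ȳ = 90.00 mm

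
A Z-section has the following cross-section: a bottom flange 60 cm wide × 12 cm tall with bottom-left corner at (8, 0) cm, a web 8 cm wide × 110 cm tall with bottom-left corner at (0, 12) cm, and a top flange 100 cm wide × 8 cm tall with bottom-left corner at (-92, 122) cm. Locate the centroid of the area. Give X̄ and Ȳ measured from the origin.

bottom flange: A = 60 × 12 = 720.00, centroid at (38.00, 6.00).
web: A = 8 × 110 = 880.00, centroid at (4.00, 67.00).
top flange: A = 100 × 8 = 800.00, centroid at (-42.00, 126.00).
ΣA = 2400.00 cm², ΣAX̄ = -2720.00 cm³, ΣAȲ = 164080.00 cm³.
X̄ = -2720.00/2400.00 = -1.13 cm; Ȳ = 164080.00/2400.00 = 68.37 cm.

X̄ = -1.13 cm, Ȳ = 68.37 cm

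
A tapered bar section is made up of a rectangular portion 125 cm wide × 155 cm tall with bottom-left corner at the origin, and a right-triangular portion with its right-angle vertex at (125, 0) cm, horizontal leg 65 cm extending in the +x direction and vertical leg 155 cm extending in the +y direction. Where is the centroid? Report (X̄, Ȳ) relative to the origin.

Part | A | x̄ᵢ | ȳᵢ | A·x̄ᵢ | A·ȳᵢ
rectangular portion | 19375.00 | 62.50 | 77.50 | 1210937.50 | 1501562.50
triangular portion | 5037.50 | 146.67 | 51.67 | 738833.33 | 260270.83
Σ | 24412.50 |  |  | 1949770.83 | 1761833.33
X̄ = 1949770.83 / 24412.50 = 79.87 cm
Ȳ = 1761833.33 / 24412.50 = 72.17 cm

X̄ = 79.87 cm, Ȳ = 72.17 cm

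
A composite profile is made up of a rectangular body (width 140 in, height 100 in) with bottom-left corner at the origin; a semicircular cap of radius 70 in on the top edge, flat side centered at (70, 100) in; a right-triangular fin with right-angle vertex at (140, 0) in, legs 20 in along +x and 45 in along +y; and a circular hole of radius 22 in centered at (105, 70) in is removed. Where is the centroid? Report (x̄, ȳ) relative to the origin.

rectangular body: A = 140 × 100 = 14000.00, centroid at (70.00, 50.00).
semicircular top: A = ½π·70² = 7696.90, centroid at (70.00, 129.71).
triangular fin: A = ½·20·45 = 450.00, centroid at (146.67, 15.00).
hole: A = −π·22² = -1520.53, centroid at (105.00, 70.00).
ΣA = 20626.37 in²
ΣAx̄ = (14000.00)(70.00) + (7696.90)(70.00) + (450.00)(146.67) + (-1520.53)(105.00) = 1425127.40 in³
ΣAȳ = (14000.00)(50.00) + (7696.90)(129.71) + (450.00)(15.00) + (-1520.53)(70.00) = 1598669.71 in³
x̄ = 1425127.40 / 20626.37 = 69.09 in
ȳ = 1598669.71 / 20626.37 = 77.51 in

x̄ = 69.09 in, ȳ = 77.51 in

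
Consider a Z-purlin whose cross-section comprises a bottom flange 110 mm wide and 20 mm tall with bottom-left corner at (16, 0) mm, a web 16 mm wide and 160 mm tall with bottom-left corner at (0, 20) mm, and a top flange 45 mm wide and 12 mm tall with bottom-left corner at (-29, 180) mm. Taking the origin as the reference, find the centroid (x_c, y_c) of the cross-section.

Part | A | x̄ᵢ | ȳᵢ | A·x̄ᵢ | A·ȳᵢ
bottom flange | 2200.00 | 71.00 | 10.00 | 156200.00 | 22000.00
web | 2560.00 | 8.00 | 100.00 | 20480.00 | 256000.00
top flange | 540.00 | -6.50 | 186.00 | -3510.00 | 100440.00
Σ | 5300.00 |  |  | 173170.00 | 378440.00
x_c = 173170.00 / 5300.00 = 32.67 mm
y_c = 378440.00 / 5300.00 = 71.40 mm

x_c = 32.67 mm, y_c = 71.40 mm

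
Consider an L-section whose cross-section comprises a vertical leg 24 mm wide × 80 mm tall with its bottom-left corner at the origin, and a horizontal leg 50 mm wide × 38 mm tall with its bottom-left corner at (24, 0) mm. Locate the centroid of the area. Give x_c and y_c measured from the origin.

x_c = 30.40 mm, y_c = 29.55 mm

vertical leg: A = 24 × 80 = 1920.00, centroid at (12.00, 40.00).
horizontal leg: A = 50 × 38 = 1900.00, centroid at (49.00, 19.00).
ΣA = 3820.00 mm², ΣAx_c = 116140.00 mm³, ΣAy_c = 112900.00 mm³.
x_c = 116140.00/3820.00 = 30.40 mm; y_c = 112900.00/3820.00 = 29.55 mm.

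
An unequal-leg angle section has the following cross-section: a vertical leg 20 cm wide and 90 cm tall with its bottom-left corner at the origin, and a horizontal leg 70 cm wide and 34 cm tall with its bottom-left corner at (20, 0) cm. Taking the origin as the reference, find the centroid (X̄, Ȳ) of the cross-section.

X̄ = 35.62 cm, Ȳ = 29.06 cm

vertical leg: A = 20 × 90 = 1800.00, centroid at (10.00, 45.00).
horizontal leg: A = 70 × 34 = 2380.00, centroid at (55.00, 17.00).
ΣA = 4180.00 cm², ΣAX̄ = 148900.00 cm³, ΣAȲ = 121460.00 cm³.
X̄ = 148900.00/4180.00 = 35.62 cm; Ȳ = 121460.00/4180.00 = 29.06 cm.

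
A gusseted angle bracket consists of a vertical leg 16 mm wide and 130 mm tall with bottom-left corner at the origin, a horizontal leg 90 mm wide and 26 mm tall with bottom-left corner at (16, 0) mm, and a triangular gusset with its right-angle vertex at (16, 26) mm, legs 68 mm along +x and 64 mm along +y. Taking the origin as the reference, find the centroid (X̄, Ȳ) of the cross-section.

X̄ = 36.92 mm, Ȳ = 40.72 mm

Part | A | x̄ᵢ | ȳᵢ | A·x̄ᵢ | A·ȳᵢ
vertical leg | 2080.00 | 8.00 | 65.00 | 16640.00 | 135200.00
horizontal leg | 2340.00 | 61.00 | 13.00 | 142740.00 | 30420.00
gusset | 2176.00 | 38.67 | 47.33 | 84138.67 | 102997.33
Σ | 6596.00 |  |  | 243518.67 | 268617.33
X̄ = 243518.67 / 6596.00 = 36.92 mm
Ȳ = 268617.33 / 6596.00 = 40.72 mm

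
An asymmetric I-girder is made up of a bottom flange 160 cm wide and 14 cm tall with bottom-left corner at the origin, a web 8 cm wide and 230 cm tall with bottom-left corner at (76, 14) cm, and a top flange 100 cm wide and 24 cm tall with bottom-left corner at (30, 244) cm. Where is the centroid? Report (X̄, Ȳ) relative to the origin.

X̄ = 80.00 cm, Ȳ = 133.86 cm

bottom flange: A = 160 × 14 = 2240.00, centroid at (80.00, 7.00).
web: A = 8 × 230 = 1840.00, centroid at (80.00, 129.00).
top flange: A = 100 × 24 = 2400.00, centroid at (80.00, 256.00).
ΣA = 6480.00 cm²
ΣAX̄ = (2240.00)(80.00) + (1840.00)(80.00) + (2400.00)(80.00) = 518400.00 cm³
ΣAȲ = (2240.00)(7.00) + (1840.00)(129.00) + (2400.00)(256.00) = 867440.00 cm³
X̄ = 518400.00 / 6480.00 = 80.00 cm
Ȳ = 867440.00 / 6480.00 = 133.86 cm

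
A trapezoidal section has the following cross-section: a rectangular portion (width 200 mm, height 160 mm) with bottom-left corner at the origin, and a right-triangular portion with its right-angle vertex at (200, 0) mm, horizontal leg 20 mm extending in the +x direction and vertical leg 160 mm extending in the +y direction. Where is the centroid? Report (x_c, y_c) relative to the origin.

x_c = 105.08 mm, y_c = 78.73 mm

rectangular portion: A = 200 × 160 = 32000.00, centroid at (100.00, 80.00).
triangular portion: A = ½·20·160 = 1600.00, centroid at (206.67, 53.33).
ΣA = 33600.00 mm²
ΣAx_c = (32000.00)(100.00) + (1600.00)(206.67) = 3530666.67 mm³
ΣAy_c = (32000.00)(80.00) + (1600.00)(53.33) = 2645333.33 mm³
x_c = 3530666.67 / 33600.00 = 105.08 mm
y_c = 2645333.33 / 33600.00 = 78.73 mm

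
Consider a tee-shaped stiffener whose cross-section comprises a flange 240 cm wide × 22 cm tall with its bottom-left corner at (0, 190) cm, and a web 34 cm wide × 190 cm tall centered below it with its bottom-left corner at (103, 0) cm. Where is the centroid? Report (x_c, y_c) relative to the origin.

web: A = 34 × 190 = 6460.00, centroid at (120.00, 95.00).
flange: A = 240 × 22 = 5280.00, centroid at (120.00, 201.00).
ΣA = 11740.00 cm², ΣAx_c = 1408800.00 cm³, ΣAy_c = 1674980.00 cm³.
x_c = 1408800.00/11740.00 = 120.00 cm; y_c = 1674980.00/11740.00 = 142.67 cm.

x_c = 120.00 cm, y_c = 142.67 cm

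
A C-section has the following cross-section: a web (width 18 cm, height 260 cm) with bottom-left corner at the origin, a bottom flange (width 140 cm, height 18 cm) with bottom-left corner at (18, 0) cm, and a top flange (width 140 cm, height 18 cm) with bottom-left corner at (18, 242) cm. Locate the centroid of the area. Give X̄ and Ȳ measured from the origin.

X̄ = 49.96 cm, Ȳ = 130.00 cm

web: A = 18 × 260 = 4680.00, centroid at (9.00, 130.00).
bottom flange: A = 140 × 18 = 2520.00, centroid at (88.00, 9.00).
top flange: A = 140 × 18 = 2520.00, centroid at (88.00, 251.00).
ΣA = 9720.00 cm²
ΣAX̄ = (4680.00)(9.00) + (2520.00)(88.00) + (2520.00)(88.00) = 485640.00 cm³
ΣAȲ = (4680.00)(130.00) + (2520.00)(9.00) + (2520.00)(251.00) = 1263600.00 cm³
X̄ = 485640.00 / 9720.00 = 49.96 cm
Ȳ = 1263600.00 / 9720.00 = 130.00 cm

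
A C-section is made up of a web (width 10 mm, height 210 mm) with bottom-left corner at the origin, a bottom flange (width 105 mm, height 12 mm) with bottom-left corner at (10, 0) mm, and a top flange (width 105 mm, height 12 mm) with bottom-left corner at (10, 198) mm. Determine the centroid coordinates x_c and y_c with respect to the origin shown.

web: A = 10 × 210 = 2100.00, centroid at (5.00, 105.00).
bottom flange: A = 105 × 12 = 1260.00, centroid at (62.50, 6.00).
top flange: A = 105 × 12 = 1260.00, centroid at (62.50, 204.00).
ΣA = 4620.00 mm²
ΣAx_c = (2100.00)(5.00) + (1260.00)(62.50) + (1260.00)(62.50) = 168000.00 mm³
ΣAy_c = (2100.00)(105.00) + (1260.00)(6.00) + (1260.00)(204.00) = 485100.00 mm³
x_c = 168000.00 / 4620.00 = 36.36 mm
y_c = 485100.00 / 4620.00 = 105.00 mm

x_c = 36.36 mm, y_c = 105.00 mm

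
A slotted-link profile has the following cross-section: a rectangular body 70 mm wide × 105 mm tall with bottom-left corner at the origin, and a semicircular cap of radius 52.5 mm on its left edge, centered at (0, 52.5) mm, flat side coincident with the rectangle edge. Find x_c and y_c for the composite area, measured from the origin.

Part | A | x̄ᵢ | ȳᵢ | A·x̄ᵢ | A·ȳᵢ
rectangular body | 7350.00 | 35.00 | 52.50 | 257250.00 | 385875.00
semicircular end | 4329.51 | -22.28 | 52.50 | -96468.75 | 227299.14
Σ | 11679.51 |  |  | 160781.25 | 613174.14
x_c = 160781.25 / 11679.51 = 13.77 mm
y_c = 613174.14 / 11679.51 = 52.50 mm

x_c = 13.77 mm, y_c = 52.50 mm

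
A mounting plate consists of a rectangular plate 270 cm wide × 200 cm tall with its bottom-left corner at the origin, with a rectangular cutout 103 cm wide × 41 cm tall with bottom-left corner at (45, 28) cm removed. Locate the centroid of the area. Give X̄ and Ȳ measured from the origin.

Part | A | x̄ᵢ | ȳᵢ | A·x̄ᵢ | A·ȳᵢ
plate | 54000.00 | 135.00 | 100.00 | 7290000.00 | 5400000.00
hole | -4223.00 | 96.50 | 48.50 | -407519.50 | -204815.50
Σ | 49777.00 |  |  | 6882480.50 | 5195184.50
X̄ = 6882480.50 / 49777.00 = 138.27 cm
Ȳ = 5195184.50 / 49777.00 = 104.37 cm

X̄ = 138.27 cm, Ȳ = 104.37 cm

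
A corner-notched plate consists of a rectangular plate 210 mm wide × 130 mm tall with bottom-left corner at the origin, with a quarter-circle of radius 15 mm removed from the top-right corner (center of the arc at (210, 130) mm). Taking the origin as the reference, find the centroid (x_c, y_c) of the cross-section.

x_c = 104.36 mm, y_c = 64.62 mm

plate: A = 210 × 130 = 27300.00, centroid at (105.00, 65.00).
removed quarter-circle: A = −¼π·15² = -176.71, centroid at (203.63, 123.63).
ΣA = 27123.29 mm²
ΣAx_c = (27300.00)(105.00) + (-176.71)(203.63) = 2830514.94 mm³
ΣAy_c = (27300.00)(65.00) + (-176.71)(123.63) = 1752652.10 mm³
x_c = 2830514.94 / 27123.29 = 104.36 mm
y_c = 1752652.10 / 27123.29 = 64.62 mm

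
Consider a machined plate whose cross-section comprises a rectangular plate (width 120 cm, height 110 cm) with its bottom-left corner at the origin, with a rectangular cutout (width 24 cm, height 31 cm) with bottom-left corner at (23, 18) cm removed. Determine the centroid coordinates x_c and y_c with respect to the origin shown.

x_c = 61.49 cm, y_c = 56.28 cm

plate: A = 120 × 110 = 13200.00, centroid at (60.00, 55.00).
hole: A = −(24 × 31) = -744.00, centroid at (35.00, 33.50).
ΣA = 12456.00 cm²
ΣAx_c = (13200.00)(60.00) + (-744.00)(35.00) = 765960.00 cm³
ΣAy_c = (13200.00)(55.00) + (-744.00)(33.50) = 701076.00 cm³
x_c = 765960.00 / 12456.00 = 61.49 cm
y_c = 701076.00 / 12456.00 = 56.28 cm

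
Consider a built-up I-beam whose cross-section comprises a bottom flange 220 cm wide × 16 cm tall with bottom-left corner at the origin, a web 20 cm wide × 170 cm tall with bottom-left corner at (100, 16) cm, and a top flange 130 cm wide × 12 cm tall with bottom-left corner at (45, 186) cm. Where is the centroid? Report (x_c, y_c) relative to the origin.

bottom flange: A = 220 × 16 = 3520.00, centroid at (110.00, 8.00).
web: A = 20 × 170 = 3400.00, centroid at (110.00, 101.00).
top flange: A = 130 × 12 = 1560.00, centroid at (110.00, 192.00).
ΣA = 8480.00 cm²
ΣAx_c = (3520.00)(110.00) + (3400.00)(110.00) + (1560.00)(110.00) = 932800.00 cm³
ΣAy_c = (3520.00)(8.00) + (3400.00)(101.00) + (1560.00)(192.00) = 671080.00 cm³
x_c = 932800.00 / 8480.00 = 110.00 cm
y_c = 671080.00 / 8480.00 = 79.14 cm

x_c = 110.00 cm, y_c = 79.14 cm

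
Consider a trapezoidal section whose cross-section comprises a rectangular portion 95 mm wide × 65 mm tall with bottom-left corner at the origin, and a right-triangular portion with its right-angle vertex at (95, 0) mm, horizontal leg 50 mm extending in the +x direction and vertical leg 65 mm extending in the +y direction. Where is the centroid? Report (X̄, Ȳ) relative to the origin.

X̄ = 60.87 mm, Ȳ = 30.24 mm

Part | A | x̄ᵢ | ȳᵢ | A·x̄ᵢ | A·ȳᵢ
rectangular portion | 6175.00 | 47.50 | 32.50 | 293312.50 | 200687.50
triangular portion | 1625.00 | 111.67 | 21.67 | 181458.33 | 35208.33
Σ | 7800.00 |  |  | 474770.83 | 235895.83
X̄ = 474770.83 / 7800.00 = 60.87 mm
Ȳ = 235895.83 / 7800.00 = 30.24 mm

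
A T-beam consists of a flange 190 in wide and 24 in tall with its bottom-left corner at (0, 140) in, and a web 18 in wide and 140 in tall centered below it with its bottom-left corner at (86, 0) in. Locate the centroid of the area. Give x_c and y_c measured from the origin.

Part | A | x̄ᵢ | ȳᵢ | A·x̄ᵢ | A·ȳᵢ
web | 2520.00 | 95.00 | 70.00 | 239400.00 | 176400.00
flange | 4560.00 | 95.00 | 152.00 | 433200.00 | 693120.00
Σ | 7080.00 |  |  | 672600.00 | 869520.00
x_c = 672600.00 / 7080.00 = 95.00 in
y_c = 869520.00 / 7080.00 = 122.81 in

x_c = 95.00 in, y_c = 122.81 in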